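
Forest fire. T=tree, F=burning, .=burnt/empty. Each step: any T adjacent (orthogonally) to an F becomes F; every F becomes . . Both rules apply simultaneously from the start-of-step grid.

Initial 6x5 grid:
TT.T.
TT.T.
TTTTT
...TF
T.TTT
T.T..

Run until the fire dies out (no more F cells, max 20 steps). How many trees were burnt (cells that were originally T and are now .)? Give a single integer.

Step 1: +3 fires, +1 burnt (F count now 3)
Step 2: +2 fires, +3 burnt (F count now 2)
Step 3: +3 fires, +2 burnt (F count now 3)
Step 4: +3 fires, +3 burnt (F count now 3)
Step 5: +2 fires, +3 burnt (F count now 2)
Step 6: +2 fires, +2 burnt (F count now 2)
Step 7: +1 fires, +2 burnt (F count now 1)
Step 8: +0 fires, +1 burnt (F count now 0)
Fire out after step 8
Initially T: 18, now '.': 28
Total burnt (originally-T cells now '.'): 16

Answer: 16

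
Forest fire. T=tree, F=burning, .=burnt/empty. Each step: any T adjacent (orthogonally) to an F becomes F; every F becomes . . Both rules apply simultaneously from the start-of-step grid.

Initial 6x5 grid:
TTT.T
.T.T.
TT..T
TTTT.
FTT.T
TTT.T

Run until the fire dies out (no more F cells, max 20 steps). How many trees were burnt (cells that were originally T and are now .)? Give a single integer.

Step 1: +3 fires, +1 burnt (F count now 3)
Step 2: +4 fires, +3 burnt (F count now 4)
Step 3: +3 fires, +4 burnt (F count now 3)
Step 4: +2 fires, +3 burnt (F count now 2)
Step 5: +1 fires, +2 burnt (F count now 1)
Step 6: +2 fires, +1 burnt (F count now 2)
Step 7: +0 fires, +2 burnt (F count now 0)
Fire out after step 7
Initially T: 20, now '.': 25
Total burnt (originally-T cells now '.'): 15

Answer: 15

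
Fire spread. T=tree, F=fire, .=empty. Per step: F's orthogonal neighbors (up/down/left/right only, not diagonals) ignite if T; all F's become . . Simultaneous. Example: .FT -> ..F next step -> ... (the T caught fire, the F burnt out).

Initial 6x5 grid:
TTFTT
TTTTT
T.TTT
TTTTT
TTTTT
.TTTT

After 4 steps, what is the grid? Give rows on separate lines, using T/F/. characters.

Step 1: 3 trees catch fire, 1 burn out
  TF.FT
  TTFTT
  T.TTT
  TTTTT
  TTTTT
  .TTTT
Step 2: 5 trees catch fire, 3 burn out
  F...F
  TF.FT
  T.FTT
  TTTTT
  TTTTT
  .TTTT
Step 3: 4 trees catch fire, 5 burn out
  .....
  F...F
  T..FT
  TTFTT
  TTTTT
  .TTTT
Step 4: 5 trees catch fire, 4 burn out
  .....
  .....
  F...F
  TF.FT
  TTFTT
  .TTTT

.....
.....
F...F
TF.FT
TTFTT
.TTTT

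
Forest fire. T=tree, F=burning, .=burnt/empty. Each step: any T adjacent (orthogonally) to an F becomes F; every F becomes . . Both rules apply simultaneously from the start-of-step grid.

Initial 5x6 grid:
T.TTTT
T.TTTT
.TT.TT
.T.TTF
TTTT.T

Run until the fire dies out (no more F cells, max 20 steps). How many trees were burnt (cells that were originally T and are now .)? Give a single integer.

Answer: 20

Derivation:
Step 1: +3 fires, +1 burnt (F count now 3)
Step 2: +3 fires, +3 burnt (F count now 3)
Step 3: +3 fires, +3 burnt (F count now 3)
Step 4: +3 fires, +3 burnt (F count now 3)
Step 5: +3 fires, +3 burnt (F count now 3)
Step 6: +4 fires, +3 burnt (F count now 4)
Step 7: +1 fires, +4 burnt (F count now 1)
Step 8: +0 fires, +1 burnt (F count now 0)
Fire out after step 8
Initially T: 22, now '.': 28
Total burnt (originally-T cells now '.'): 20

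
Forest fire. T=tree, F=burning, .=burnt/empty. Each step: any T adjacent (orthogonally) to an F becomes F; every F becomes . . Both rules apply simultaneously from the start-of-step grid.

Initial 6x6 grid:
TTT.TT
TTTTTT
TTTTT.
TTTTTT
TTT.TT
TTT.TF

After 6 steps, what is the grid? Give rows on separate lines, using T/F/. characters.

Step 1: 2 trees catch fire, 1 burn out
  TTT.TT
  TTTTTT
  TTTTT.
  TTTTTT
  TTT.TF
  TTT.F.
Step 2: 2 trees catch fire, 2 burn out
  TTT.TT
  TTTTTT
  TTTTT.
  TTTTTF
  TTT.F.
  TTT...
Step 3: 1 trees catch fire, 2 burn out
  TTT.TT
  TTTTTT
  TTTTT.
  TTTTF.
  TTT...
  TTT...
Step 4: 2 trees catch fire, 1 burn out
  TTT.TT
  TTTTTT
  TTTTF.
  TTTF..
  TTT...
  TTT...
Step 5: 3 trees catch fire, 2 burn out
  TTT.TT
  TTTTFT
  TTTF..
  TTF...
  TTT...
  TTT...
Step 6: 6 trees catch fire, 3 burn out
  TTT.FT
  TTTF.F
  TTF...
  TF....
  TTF...
  TTT...

TTT.FT
TTTF.F
TTF...
TF....
TTF...
TTT...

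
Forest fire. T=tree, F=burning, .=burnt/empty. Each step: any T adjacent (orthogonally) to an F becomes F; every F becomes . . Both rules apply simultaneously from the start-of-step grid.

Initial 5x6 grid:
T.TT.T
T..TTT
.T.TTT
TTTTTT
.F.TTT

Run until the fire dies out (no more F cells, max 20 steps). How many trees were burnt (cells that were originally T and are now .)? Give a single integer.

Answer: 19

Derivation:
Step 1: +1 fires, +1 burnt (F count now 1)
Step 2: +3 fires, +1 burnt (F count now 3)
Step 3: +1 fires, +3 burnt (F count now 1)
Step 4: +3 fires, +1 burnt (F count now 3)
Step 5: +4 fires, +3 burnt (F count now 4)
Step 6: +4 fires, +4 burnt (F count now 4)
Step 7: +2 fires, +4 burnt (F count now 2)
Step 8: +1 fires, +2 burnt (F count now 1)
Step 9: +0 fires, +1 burnt (F count now 0)
Fire out after step 9
Initially T: 21, now '.': 28
Total burnt (originally-T cells now '.'): 19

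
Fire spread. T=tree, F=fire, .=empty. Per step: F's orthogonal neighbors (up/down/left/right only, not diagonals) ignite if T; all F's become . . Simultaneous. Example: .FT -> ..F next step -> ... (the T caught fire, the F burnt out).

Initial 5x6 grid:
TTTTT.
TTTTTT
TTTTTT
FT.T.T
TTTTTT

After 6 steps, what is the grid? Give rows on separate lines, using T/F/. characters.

Step 1: 3 trees catch fire, 1 burn out
  TTTTT.
  TTTTTT
  FTTTTT
  .F.T.T
  FTTTTT
Step 2: 3 trees catch fire, 3 burn out
  TTTTT.
  FTTTTT
  .FTTTT
  ...T.T
  .FTTTT
Step 3: 4 trees catch fire, 3 burn out
  FTTTT.
  .FTTTT
  ..FTTT
  ...T.T
  ..FTTT
Step 4: 4 trees catch fire, 4 burn out
  .FTTT.
  ..FTTT
  ...FTT
  ...T.T
  ...FTT
Step 5: 5 trees catch fire, 4 burn out
  ..FTT.
  ...FTT
  ....FT
  ...F.T
  ....FT
Step 6: 4 trees catch fire, 5 burn out
  ...FT.
  ....FT
  .....F
  .....T
  .....F

...FT.
....FT
.....F
.....T
.....F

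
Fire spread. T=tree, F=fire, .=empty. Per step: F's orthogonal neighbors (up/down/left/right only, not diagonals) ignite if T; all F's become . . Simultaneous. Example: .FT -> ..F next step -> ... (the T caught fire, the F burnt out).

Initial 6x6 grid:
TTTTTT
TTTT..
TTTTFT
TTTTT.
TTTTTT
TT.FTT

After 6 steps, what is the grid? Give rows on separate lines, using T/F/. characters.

Step 1: 5 trees catch fire, 2 burn out
  TTTTTT
  TTTT..
  TTTF.F
  TTTTF.
  TTTFTT
  TT..FT
Step 2: 6 trees catch fire, 5 burn out
  TTTTTT
  TTTF..
  TTF...
  TTTF..
  TTF.FT
  TT...F
Step 3: 6 trees catch fire, 6 burn out
  TTTFTT
  TTF...
  TF....
  TTF...
  TF...F
  TT....
Step 4: 7 trees catch fire, 6 burn out
  TTF.FT
  TF....
  F.....
  TF....
  F.....
  TF....
Step 5: 5 trees catch fire, 7 burn out
  TF...F
  F.....
  ......
  F.....
  ......
  F.....
Step 6: 1 trees catch fire, 5 burn out
  F.....
  ......
  ......
  ......
  ......
  ......

F.....
......
......
......
......
......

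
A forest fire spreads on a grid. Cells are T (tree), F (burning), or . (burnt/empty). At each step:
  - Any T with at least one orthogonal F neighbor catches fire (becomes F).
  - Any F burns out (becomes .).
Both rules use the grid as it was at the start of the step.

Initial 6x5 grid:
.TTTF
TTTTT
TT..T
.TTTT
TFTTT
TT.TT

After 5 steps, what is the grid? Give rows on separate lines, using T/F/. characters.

Step 1: 6 trees catch fire, 2 burn out
  .TTF.
  TTTTF
  TT..T
  .FTTT
  F.FTT
  TF.TT
Step 2: 7 trees catch fire, 6 burn out
  .TF..
  TTTF.
  TF..F
  ..FTT
  ...FT
  F..TT
Step 3: 8 trees catch fire, 7 burn out
  .F...
  TFF..
  F....
  ...FF
  ....F
  ...FT
Step 4: 2 trees catch fire, 8 burn out
  .....
  F....
  .....
  .....
  .....
  ....F
Step 5: 0 trees catch fire, 2 burn out
  .....
  .....
  .....
  .....
  .....
  .....

.....
.....
.....
.....
.....
.....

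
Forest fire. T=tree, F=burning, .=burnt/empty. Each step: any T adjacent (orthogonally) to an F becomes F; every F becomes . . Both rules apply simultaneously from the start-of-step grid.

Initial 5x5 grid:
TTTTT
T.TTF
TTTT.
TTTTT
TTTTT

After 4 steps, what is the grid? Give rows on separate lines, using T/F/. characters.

Step 1: 2 trees catch fire, 1 burn out
  TTTTF
  T.TF.
  TTTT.
  TTTTT
  TTTTT
Step 2: 3 trees catch fire, 2 burn out
  TTTF.
  T.F..
  TTTF.
  TTTTT
  TTTTT
Step 3: 3 trees catch fire, 3 burn out
  TTF..
  T....
  TTF..
  TTTFT
  TTTTT
Step 4: 5 trees catch fire, 3 burn out
  TF...
  T....
  TF...
  TTF.F
  TTTFT

TF...
T....
TF...
TTF.F
TTTFT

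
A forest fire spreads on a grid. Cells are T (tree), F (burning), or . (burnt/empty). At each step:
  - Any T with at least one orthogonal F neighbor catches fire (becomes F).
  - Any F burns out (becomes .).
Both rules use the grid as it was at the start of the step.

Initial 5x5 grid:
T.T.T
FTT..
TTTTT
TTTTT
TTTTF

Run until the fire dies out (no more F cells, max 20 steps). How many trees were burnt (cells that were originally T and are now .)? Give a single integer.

Answer: 18

Derivation:
Step 1: +5 fires, +2 burnt (F count now 5)
Step 2: +6 fires, +5 burnt (F count now 6)
Step 3: +7 fires, +6 burnt (F count now 7)
Step 4: +0 fires, +7 burnt (F count now 0)
Fire out after step 4
Initially T: 19, now '.': 24
Total burnt (originally-T cells now '.'): 18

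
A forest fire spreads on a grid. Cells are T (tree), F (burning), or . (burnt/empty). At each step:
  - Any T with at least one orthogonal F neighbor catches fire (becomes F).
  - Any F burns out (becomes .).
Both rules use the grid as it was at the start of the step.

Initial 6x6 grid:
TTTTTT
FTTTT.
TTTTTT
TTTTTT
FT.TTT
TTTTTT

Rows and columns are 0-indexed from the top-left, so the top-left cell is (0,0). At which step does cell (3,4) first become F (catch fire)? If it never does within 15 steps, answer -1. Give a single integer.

Step 1: cell (3,4)='T' (+6 fires, +2 burnt)
Step 2: cell (3,4)='T' (+5 fires, +6 burnt)
Step 3: cell (3,4)='T' (+5 fires, +5 burnt)
Step 4: cell (3,4)='T' (+5 fires, +5 burnt)
Step 5: cell (3,4)='F' (+5 fires, +5 burnt)
  -> target ignites at step 5
Step 6: cell (3,4)='.' (+5 fires, +5 burnt)
Step 7: cell (3,4)='.' (+1 fires, +5 burnt)
Step 8: cell (3,4)='.' (+0 fires, +1 burnt)
  fire out at step 8

5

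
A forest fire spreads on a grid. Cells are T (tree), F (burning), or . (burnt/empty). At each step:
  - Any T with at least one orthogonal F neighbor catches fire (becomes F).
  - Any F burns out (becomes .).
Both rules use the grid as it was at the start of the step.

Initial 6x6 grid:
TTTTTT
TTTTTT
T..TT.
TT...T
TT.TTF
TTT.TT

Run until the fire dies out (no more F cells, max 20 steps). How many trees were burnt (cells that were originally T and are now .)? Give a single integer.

Step 1: +3 fires, +1 burnt (F count now 3)
Step 2: +2 fires, +3 burnt (F count now 2)
Step 3: +0 fires, +2 burnt (F count now 0)
Fire out after step 3
Initially T: 27, now '.': 14
Total burnt (originally-T cells now '.'): 5

Answer: 5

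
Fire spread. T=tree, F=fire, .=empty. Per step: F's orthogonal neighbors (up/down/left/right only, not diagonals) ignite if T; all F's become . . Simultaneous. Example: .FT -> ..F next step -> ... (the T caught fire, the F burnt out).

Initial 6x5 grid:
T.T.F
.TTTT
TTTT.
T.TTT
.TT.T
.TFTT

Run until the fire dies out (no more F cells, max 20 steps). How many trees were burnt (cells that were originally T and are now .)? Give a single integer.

Step 1: +4 fires, +2 burnt (F count now 4)
Step 2: +4 fires, +4 burnt (F count now 4)
Step 3: +5 fires, +4 burnt (F count now 5)
Step 4: +4 fires, +5 burnt (F count now 4)
Step 5: +1 fires, +4 burnt (F count now 1)
Step 6: +1 fires, +1 burnt (F count now 1)
Step 7: +0 fires, +1 burnt (F count now 0)
Fire out after step 7
Initially T: 20, now '.': 29
Total burnt (originally-T cells now '.'): 19

Answer: 19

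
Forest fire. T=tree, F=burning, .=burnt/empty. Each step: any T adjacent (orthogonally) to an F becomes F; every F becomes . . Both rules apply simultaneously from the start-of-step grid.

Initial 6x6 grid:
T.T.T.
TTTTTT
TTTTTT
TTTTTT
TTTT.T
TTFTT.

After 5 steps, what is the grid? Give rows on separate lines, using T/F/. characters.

Step 1: 3 trees catch fire, 1 burn out
  T.T.T.
  TTTTTT
  TTTTTT
  TTTTTT
  TTFT.T
  TF.FT.
Step 2: 5 trees catch fire, 3 burn out
  T.T.T.
  TTTTTT
  TTTTTT
  TTFTTT
  TF.F.T
  F...F.
Step 3: 4 trees catch fire, 5 burn out
  T.T.T.
  TTTTTT
  TTFTTT
  TF.FTT
  F....T
  ......
Step 4: 5 trees catch fire, 4 burn out
  T.T.T.
  TTFTTT
  TF.FTT
  F...FT
  .....T
  ......
Step 5: 6 trees catch fire, 5 burn out
  T.F.T.
  TF.FTT
  F...FT
  .....F
  .....T
  ......

T.F.T.
TF.FTT
F...FT
.....F
.....T
......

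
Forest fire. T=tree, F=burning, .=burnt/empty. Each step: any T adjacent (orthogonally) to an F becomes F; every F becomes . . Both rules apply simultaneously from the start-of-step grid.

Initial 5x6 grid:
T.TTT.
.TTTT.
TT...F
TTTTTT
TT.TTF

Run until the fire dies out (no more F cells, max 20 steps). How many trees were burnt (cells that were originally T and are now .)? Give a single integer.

Step 1: +2 fires, +2 burnt (F count now 2)
Step 2: +2 fires, +2 burnt (F count now 2)
Step 3: +1 fires, +2 burnt (F count now 1)
Step 4: +1 fires, +1 burnt (F count now 1)
Step 5: +1 fires, +1 burnt (F count now 1)
Step 6: +3 fires, +1 burnt (F count now 3)
Step 7: +3 fires, +3 burnt (F count now 3)
Step 8: +1 fires, +3 burnt (F count now 1)
Step 9: +2 fires, +1 burnt (F count now 2)
Step 10: +2 fires, +2 burnt (F count now 2)
Step 11: +1 fires, +2 burnt (F count now 1)
Step 12: +0 fires, +1 burnt (F count now 0)
Fire out after step 12
Initially T: 20, now '.': 29
Total burnt (originally-T cells now '.'): 19

Answer: 19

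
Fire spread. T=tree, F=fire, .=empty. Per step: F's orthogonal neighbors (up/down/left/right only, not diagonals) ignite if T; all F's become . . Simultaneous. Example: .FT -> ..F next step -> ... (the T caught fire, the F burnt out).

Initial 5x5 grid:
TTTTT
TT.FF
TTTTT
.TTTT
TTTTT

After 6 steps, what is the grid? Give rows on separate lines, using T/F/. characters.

Step 1: 4 trees catch fire, 2 burn out
  TTTFF
  TT...
  TTTFF
  .TTTT
  TTTTT
Step 2: 4 trees catch fire, 4 burn out
  TTF..
  TT...
  TTF..
  .TTFF
  TTTTT
Step 3: 5 trees catch fire, 4 burn out
  TF...
  TT...
  TF...
  .TF..
  TTTFF
Step 4: 5 trees catch fire, 5 burn out
  F....
  TF...
  F....
  .F...
  TTF..
Step 5: 2 trees catch fire, 5 burn out
  .....
  F....
  .....
  .....
  TF...
Step 6: 1 trees catch fire, 2 burn out
  .....
  .....
  .....
  .....
  F....

.....
.....
.....
.....
F....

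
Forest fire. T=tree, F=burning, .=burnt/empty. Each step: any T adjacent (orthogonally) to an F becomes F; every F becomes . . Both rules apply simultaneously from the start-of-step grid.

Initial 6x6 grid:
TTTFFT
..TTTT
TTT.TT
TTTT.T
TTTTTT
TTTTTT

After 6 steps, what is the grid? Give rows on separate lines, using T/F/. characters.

Step 1: 4 trees catch fire, 2 burn out
  TTF..F
  ..TFFT
  TTT.TT
  TTTT.T
  TTTTTT
  TTTTTT
Step 2: 4 trees catch fire, 4 burn out
  TF....
  ..F..F
  TTT.FT
  TTTT.T
  TTTTTT
  TTTTTT
Step 3: 3 trees catch fire, 4 burn out
  F.....
  ......
  TTF..F
  TTTT.T
  TTTTTT
  TTTTTT
Step 4: 3 trees catch fire, 3 burn out
  ......
  ......
  TF....
  TTFT.F
  TTTTTT
  TTTTTT
Step 5: 5 trees catch fire, 3 burn out
  ......
  ......
  F.....
  TF.F..
  TTFTTF
  TTTTTT
Step 6: 6 trees catch fire, 5 burn out
  ......
  ......
  ......
  F.....
  TF.FF.
  TTFTTF

......
......
......
F.....
TF.FF.
TTFTTF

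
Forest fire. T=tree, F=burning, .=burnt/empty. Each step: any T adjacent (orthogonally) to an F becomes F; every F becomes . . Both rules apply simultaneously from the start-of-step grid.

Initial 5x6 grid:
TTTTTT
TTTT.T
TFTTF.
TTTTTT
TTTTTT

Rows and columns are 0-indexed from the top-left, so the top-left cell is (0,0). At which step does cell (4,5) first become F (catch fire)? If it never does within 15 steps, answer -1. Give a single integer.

Step 1: cell (4,5)='T' (+6 fires, +2 burnt)
Step 2: cell (4,5)='T' (+10 fires, +6 burnt)
Step 3: cell (4,5)='F' (+7 fires, +10 burnt)
  -> target ignites at step 3
Step 4: cell (4,5)='.' (+1 fires, +7 burnt)
Step 5: cell (4,5)='.' (+1 fires, +1 burnt)
Step 6: cell (4,5)='.' (+1 fires, +1 burnt)
Step 7: cell (4,5)='.' (+0 fires, +1 burnt)
  fire out at step 7

3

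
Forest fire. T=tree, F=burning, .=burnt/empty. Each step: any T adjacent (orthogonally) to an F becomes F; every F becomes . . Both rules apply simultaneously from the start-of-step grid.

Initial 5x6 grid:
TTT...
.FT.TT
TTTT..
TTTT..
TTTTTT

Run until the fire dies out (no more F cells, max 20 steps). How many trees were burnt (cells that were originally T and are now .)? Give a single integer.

Answer: 18

Derivation:
Step 1: +3 fires, +1 burnt (F count now 3)
Step 2: +5 fires, +3 burnt (F count now 5)
Step 3: +4 fires, +5 burnt (F count now 4)
Step 4: +3 fires, +4 burnt (F count now 3)
Step 5: +1 fires, +3 burnt (F count now 1)
Step 6: +1 fires, +1 burnt (F count now 1)
Step 7: +1 fires, +1 burnt (F count now 1)
Step 8: +0 fires, +1 burnt (F count now 0)
Fire out after step 8
Initially T: 20, now '.': 28
Total burnt (originally-T cells now '.'): 18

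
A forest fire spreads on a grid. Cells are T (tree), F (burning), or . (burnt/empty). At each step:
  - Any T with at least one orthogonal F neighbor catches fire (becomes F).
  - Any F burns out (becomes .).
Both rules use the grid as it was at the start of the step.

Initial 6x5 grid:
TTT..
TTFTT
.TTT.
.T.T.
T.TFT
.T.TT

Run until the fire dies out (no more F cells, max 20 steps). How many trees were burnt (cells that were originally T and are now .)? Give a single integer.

Answer: 16

Derivation:
Step 1: +8 fires, +2 burnt (F count now 8)
Step 2: +6 fires, +8 burnt (F count now 6)
Step 3: +2 fires, +6 burnt (F count now 2)
Step 4: +0 fires, +2 burnt (F count now 0)
Fire out after step 4
Initially T: 18, now '.': 28
Total burnt (originally-T cells now '.'): 16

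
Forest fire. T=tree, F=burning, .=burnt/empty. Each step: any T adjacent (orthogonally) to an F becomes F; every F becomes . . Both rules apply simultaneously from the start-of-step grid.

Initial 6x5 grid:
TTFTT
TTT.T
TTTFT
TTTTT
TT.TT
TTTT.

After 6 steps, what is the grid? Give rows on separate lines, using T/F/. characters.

Step 1: 6 trees catch fire, 2 burn out
  TF.FT
  TTF.T
  TTF.F
  TTTFT
  TT.TT
  TTTT.
Step 2: 8 trees catch fire, 6 burn out
  F...F
  TF..F
  TF...
  TTF.F
  TT.FT
  TTTT.
Step 3: 5 trees catch fire, 8 burn out
  .....
  F....
  F....
  TF...
  TT..F
  TTTF.
Step 4: 3 trees catch fire, 5 burn out
  .....
  .....
  .....
  F....
  TF...
  TTF..
Step 5: 2 trees catch fire, 3 burn out
  .....
  .....
  .....
  .....
  F....
  TF...
Step 6: 1 trees catch fire, 2 burn out
  .....
  .....
  .....
  .....
  .....
  F....

.....
.....
.....
.....
.....
F....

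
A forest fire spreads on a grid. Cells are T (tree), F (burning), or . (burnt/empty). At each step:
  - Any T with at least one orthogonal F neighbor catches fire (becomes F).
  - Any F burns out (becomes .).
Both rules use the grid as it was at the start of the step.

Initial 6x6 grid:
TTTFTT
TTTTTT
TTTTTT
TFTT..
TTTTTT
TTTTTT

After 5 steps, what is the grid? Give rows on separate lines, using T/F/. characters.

Step 1: 7 trees catch fire, 2 burn out
  TTF.FT
  TTTFTT
  TFTTTT
  F.FT..
  TFTTTT
  TTTTTT
Step 2: 12 trees catch fire, 7 burn out
  TF...F
  TFF.FT
  F.FFTT
  ...F..
  F.FTTT
  TFTTTT
Step 3: 7 trees catch fire, 12 burn out
  F.....
  F....F
  ....FT
  ......
  ...FTT
  F.FTTT
Step 4: 3 trees catch fire, 7 burn out
  ......
  ......
  .....F
  ......
  ....FT
  ...FTT
Step 5: 2 trees catch fire, 3 burn out
  ......
  ......
  ......
  ......
  .....F
  ....FT

......
......
......
......
.....F
....FT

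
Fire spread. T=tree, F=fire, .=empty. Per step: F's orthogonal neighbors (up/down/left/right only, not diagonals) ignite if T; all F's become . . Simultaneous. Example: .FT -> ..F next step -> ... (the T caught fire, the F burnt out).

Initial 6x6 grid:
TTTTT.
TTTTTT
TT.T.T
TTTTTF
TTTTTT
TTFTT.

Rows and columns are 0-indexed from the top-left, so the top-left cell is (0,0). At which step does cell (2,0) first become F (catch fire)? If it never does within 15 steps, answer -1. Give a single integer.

Step 1: cell (2,0)='T' (+6 fires, +2 burnt)
Step 2: cell (2,0)='T' (+8 fires, +6 burnt)
Step 3: cell (2,0)='T' (+4 fires, +8 burnt)
Step 4: cell (2,0)='T' (+4 fires, +4 burnt)
Step 5: cell (2,0)='F' (+4 fires, +4 burnt)
  -> target ignites at step 5
Step 6: cell (2,0)='.' (+3 fires, +4 burnt)
Step 7: cell (2,0)='.' (+1 fires, +3 burnt)
Step 8: cell (2,0)='.' (+0 fires, +1 burnt)
  fire out at step 8

5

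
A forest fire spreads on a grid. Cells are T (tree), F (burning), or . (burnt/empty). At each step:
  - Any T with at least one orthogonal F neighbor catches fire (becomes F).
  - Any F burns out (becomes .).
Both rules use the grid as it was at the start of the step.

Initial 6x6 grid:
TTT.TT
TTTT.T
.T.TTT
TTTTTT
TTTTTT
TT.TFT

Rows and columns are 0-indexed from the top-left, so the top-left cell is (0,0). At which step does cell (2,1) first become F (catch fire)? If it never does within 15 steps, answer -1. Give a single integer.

Step 1: cell (2,1)='T' (+3 fires, +1 burnt)
Step 2: cell (2,1)='T' (+3 fires, +3 burnt)
Step 3: cell (2,1)='T' (+4 fires, +3 burnt)
Step 4: cell (2,1)='T' (+4 fires, +4 burnt)
Step 5: cell (2,1)='T' (+5 fires, +4 burnt)
Step 6: cell (2,1)='F' (+5 fires, +5 burnt)
  -> target ignites at step 6
Step 7: cell (2,1)='.' (+3 fires, +5 burnt)
Step 8: cell (2,1)='.' (+2 fires, +3 burnt)
Step 9: cell (2,1)='.' (+1 fires, +2 burnt)
Step 10: cell (2,1)='.' (+0 fires, +1 burnt)
  fire out at step 10

6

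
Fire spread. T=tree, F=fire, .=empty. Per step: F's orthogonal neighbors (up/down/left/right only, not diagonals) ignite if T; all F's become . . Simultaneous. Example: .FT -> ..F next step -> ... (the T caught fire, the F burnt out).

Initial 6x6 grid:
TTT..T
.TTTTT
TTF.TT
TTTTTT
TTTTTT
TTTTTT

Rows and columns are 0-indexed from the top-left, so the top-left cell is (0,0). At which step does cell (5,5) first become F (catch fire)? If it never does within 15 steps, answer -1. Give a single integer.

Step 1: cell (5,5)='T' (+3 fires, +1 burnt)
Step 2: cell (5,5)='T' (+7 fires, +3 burnt)
Step 3: cell (5,5)='T' (+7 fires, +7 burnt)
Step 4: cell (5,5)='T' (+8 fires, +7 burnt)
Step 5: cell (5,5)='T' (+5 fires, +8 burnt)
Step 6: cell (5,5)='F' (+1 fires, +5 burnt)
  -> target ignites at step 6
Step 7: cell (5,5)='.' (+0 fires, +1 burnt)
  fire out at step 7

6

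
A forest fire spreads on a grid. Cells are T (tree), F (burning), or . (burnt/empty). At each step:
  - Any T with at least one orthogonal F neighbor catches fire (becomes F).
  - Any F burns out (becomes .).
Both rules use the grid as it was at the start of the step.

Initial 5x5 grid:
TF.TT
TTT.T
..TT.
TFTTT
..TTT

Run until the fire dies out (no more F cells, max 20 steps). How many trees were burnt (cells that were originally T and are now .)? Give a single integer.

Step 1: +4 fires, +2 burnt (F count now 4)
Step 2: +5 fires, +4 burnt (F count now 5)
Step 3: +3 fires, +5 burnt (F count now 3)
Step 4: +1 fires, +3 burnt (F count now 1)
Step 5: +0 fires, +1 burnt (F count now 0)
Fire out after step 5
Initially T: 16, now '.': 22
Total burnt (originally-T cells now '.'): 13

Answer: 13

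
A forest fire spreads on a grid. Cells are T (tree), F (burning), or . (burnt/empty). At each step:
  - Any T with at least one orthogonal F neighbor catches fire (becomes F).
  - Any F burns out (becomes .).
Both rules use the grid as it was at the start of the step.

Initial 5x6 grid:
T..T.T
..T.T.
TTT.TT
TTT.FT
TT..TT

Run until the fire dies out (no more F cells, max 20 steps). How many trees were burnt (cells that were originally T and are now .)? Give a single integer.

Step 1: +3 fires, +1 burnt (F count now 3)
Step 2: +3 fires, +3 burnt (F count now 3)
Step 3: +0 fires, +3 burnt (F count now 0)
Fire out after step 3
Initially T: 18, now '.': 18
Total burnt (originally-T cells now '.'): 6

Answer: 6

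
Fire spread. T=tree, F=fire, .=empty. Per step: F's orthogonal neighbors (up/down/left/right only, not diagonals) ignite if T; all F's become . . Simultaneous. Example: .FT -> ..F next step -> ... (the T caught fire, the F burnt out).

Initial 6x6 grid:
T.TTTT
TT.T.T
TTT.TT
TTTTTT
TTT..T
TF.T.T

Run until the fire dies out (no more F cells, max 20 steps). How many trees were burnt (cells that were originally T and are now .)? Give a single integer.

Step 1: +2 fires, +1 burnt (F count now 2)
Step 2: +3 fires, +2 burnt (F count now 3)
Step 3: +3 fires, +3 burnt (F count now 3)
Step 4: +4 fires, +3 burnt (F count now 4)
Step 5: +2 fires, +4 burnt (F count now 2)
Step 6: +3 fires, +2 burnt (F count now 3)
Step 7: +2 fires, +3 burnt (F count now 2)
Step 8: +2 fires, +2 burnt (F count now 2)
Step 9: +1 fires, +2 burnt (F count now 1)
Step 10: +1 fires, +1 burnt (F count now 1)
Step 11: +1 fires, +1 burnt (F count now 1)
Step 12: +2 fires, +1 burnt (F count now 2)
Step 13: +0 fires, +2 burnt (F count now 0)
Fire out after step 13
Initially T: 27, now '.': 35
Total burnt (originally-T cells now '.'): 26

Answer: 26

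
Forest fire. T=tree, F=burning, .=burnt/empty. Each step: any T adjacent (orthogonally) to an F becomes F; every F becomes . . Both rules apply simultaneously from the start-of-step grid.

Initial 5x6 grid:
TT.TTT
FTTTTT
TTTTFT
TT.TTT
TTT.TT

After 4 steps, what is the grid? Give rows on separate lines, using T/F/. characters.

Step 1: 7 trees catch fire, 2 burn out
  FT.TTT
  .FTTFT
  FTTF.F
  TT.TFT
  TTT.TT
Step 2: 11 trees catch fire, 7 burn out
  .F.TFT
  ..FF.F
  .FF...
  FT.F.F
  TTT.FT
Step 3: 5 trees catch fire, 11 burn out
  ...F.F
  ......
  ......
  .F....
  FTT..F
Step 4: 1 trees catch fire, 5 burn out
  ......
  ......
  ......
  ......
  .FT...

......
......
......
......
.FT...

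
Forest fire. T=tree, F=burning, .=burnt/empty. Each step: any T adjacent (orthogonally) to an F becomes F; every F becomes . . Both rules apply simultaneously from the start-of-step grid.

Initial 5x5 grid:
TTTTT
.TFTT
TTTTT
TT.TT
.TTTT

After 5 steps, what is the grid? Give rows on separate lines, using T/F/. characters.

Step 1: 4 trees catch fire, 1 burn out
  TTFTT
  .F.FT
  TTFTT
  TT.TT
  .TTTT
Step 2: 5 trees catch fire, 4 burn out
  TF.FT
  ....F
  TF.FT
  TT.TT
  .TTTT
Step 3: 6 trees catch fire, 5 burn out
  F...F
  .....
  F...F
  TF.FT
  .TTTT
Step 4: 4 trees catch fire, 6 burn out
  .....
  .....
  .....
  F...F
  .FTFT
Step 5: 2 trees catch fire, 4 burn out
  .....
  .....
  .....
  .....
  ..F.F

.....
.....
.....
.....
..F.F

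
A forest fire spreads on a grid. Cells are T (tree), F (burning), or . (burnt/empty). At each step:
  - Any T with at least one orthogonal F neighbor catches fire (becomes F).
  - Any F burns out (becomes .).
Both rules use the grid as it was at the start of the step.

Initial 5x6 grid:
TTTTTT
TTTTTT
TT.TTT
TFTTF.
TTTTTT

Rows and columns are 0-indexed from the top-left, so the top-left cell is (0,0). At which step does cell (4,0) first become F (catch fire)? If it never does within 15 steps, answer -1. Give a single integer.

Step 1: cell (4,0)='T' (+7 fires, +2 burnt)
Step 2: cell (4,0)='F' (+9 fires, +7 burnt)
  -> target ignites at step 2
Step 3: cell (4,0)='.' (+6 fires, +9 burnt)
Step 4: cell (4,0)='.' (+4 fires, +6 burnt)
Step 5: cell (4,0)='.' (+0 fires, +4 burnt)
  fire out at step 5

2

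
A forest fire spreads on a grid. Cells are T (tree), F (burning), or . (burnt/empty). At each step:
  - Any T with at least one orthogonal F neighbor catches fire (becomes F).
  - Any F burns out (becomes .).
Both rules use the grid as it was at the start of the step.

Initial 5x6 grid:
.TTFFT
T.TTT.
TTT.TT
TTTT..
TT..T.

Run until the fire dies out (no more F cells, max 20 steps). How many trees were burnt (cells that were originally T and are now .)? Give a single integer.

Answer: 18

Derivation:
Step 1: +4 fires, +2 burnt (F count now 4)
Step 2: +3 fires, +4 burnt (F count now 3)
Step 3: +2 fires, +3 burnt (F count now 2)
Step 4: +2 fires, +2 burnt (F count now 2)
Step 5: +3 fires, +2 burnt (F count now 3)
Step 6: +3 fires, +3 burnt (F count now 3)
Step 7: +1 fires, +3 burnt (F count now 1)
Step 8: +0 fires, +1 burnt (F count now 0)
Fire out after step 8
Initially T: 19, now '.': 29
Total burnt (originally-T cells now '.'): 18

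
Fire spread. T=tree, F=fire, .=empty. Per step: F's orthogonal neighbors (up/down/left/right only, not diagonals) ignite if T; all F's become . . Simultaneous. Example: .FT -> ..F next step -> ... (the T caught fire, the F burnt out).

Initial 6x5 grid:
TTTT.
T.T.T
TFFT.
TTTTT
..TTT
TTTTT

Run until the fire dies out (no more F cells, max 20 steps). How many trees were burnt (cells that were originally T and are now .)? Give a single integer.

Step 1: +5 fires, +2 burnt (F count now 5)
Step 2: +5 fires, +5 burnt (F count now 5)
Step 3: +6 fires, +5 burnt (F count now 6)
Step 4: +3 fires, +6 burnt (F count now 3)
Step 5: +2 fires, +3 burnt (F count now 2)
Step 6: +0 fires, +2 burnt (F count now 0)
Fire out after step 6
Initially T: 22, now '.': 29
Total burnt (originally-T cells now '.'): 21

Answer: 21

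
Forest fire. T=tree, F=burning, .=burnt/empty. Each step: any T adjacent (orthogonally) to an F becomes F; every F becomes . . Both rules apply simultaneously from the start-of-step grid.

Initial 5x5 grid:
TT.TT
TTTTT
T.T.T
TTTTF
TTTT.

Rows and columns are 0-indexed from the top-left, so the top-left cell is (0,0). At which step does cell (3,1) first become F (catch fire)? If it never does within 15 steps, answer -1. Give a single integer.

Step 1: cell (3,1)='T' (+2 fires, +1 burnt)
Step 2: cell (3,1)='T' (+3 fires, +2 burnt)
Step 3: cell (3,1)='F' (+5 fires, +3 burnt)
  -> target ignites at step 3
Step 4: cell (3,1)='.' (+4 fires, +5 burnt)
Step 5: cell (3,1)='.' (+3 fires, +4 burnt)
Step 6: cell (3,1)='.' (+2 fires, +3 burnt)
Step 7: cell (3,1)='.' (+1 fires, +2 burnt)
Step 8: cell (3,1)='.' (+0 fires, +1 burnt)
  fire out at step 8

3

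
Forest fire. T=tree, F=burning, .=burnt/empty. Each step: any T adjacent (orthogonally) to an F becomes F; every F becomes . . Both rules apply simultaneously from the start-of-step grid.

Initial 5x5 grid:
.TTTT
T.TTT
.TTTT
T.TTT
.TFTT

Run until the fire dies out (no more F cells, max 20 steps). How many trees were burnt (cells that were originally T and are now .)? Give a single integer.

Answer: 17

Derivation:
Step 1: +3 fires, +1 burnt (F count now 3)
Step 2: +3 fires, +3 burnt (F count now 3)
Step 3: +4 fires, +3 burnt (F count now 4)
Step 4: +3 fires, +4 burnt (F count now 3)
Step 5: +3 fires, +3 burnt (F count now 3)
Step 6: +1 fires, +3 burnt (F count now 1)
Step 7: +0 fires, +1 burnt (F count now 0)
Fire out after step 7
Initially T: 19, now '.': 23
Total burnt (originally-T cells now '.'): 17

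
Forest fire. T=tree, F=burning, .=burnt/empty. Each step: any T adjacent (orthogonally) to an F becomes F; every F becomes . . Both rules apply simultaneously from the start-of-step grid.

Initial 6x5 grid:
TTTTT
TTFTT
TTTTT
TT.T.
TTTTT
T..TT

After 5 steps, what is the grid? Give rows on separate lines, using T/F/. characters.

Step 1: 4 trees catch fire, 1 burn out
  TTFTT
  TF.FT
  TTFTT
  TT.T.
  TTTTT
  T..TT
Step 2: 6 trees catch fire, 4 burn out
  TF.FT
  F...F
  TF.FT
  TT.T.
  TTTTT
  T..TT
Step 3: 6 trees catch fire, 6 burn out
  F...F
  .....
  F...F
  TF.F.
  TTTTT
  T..TT
Step 4: 3 trees catch fire, 6 burn out
  .....
  .....
  .....
  F....
  TFTFT
  T..TT
Step 5: 4 trees catch fire, 3 burn out
  .....
  .....
  .....
  .....
  F.F.F
  T..FT

.....
.....
.....
.....
F.F.F
T..FT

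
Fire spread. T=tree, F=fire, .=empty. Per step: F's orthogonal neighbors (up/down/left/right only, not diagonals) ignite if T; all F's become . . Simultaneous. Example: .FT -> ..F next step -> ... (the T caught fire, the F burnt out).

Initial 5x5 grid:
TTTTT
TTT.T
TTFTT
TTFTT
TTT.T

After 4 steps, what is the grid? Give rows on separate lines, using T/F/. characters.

Step 1: 6 trees catch fire, 2 burn out
  TTTTT
  TTF.T
  TF.FT
  TF.FT
  TTF.T
Step 2: 7 trees catch fire, 6 burn out
  TTFTT
  TF..T
  F...F
  F...F
  TF..T
Step 3: 6 trees catch fire, 7 burn out
  TF.FT
  F...F
  .....
  .....
  F...F
Step 4: 2 trees catch fire, 6 burn out
  F...F
  .....
  .....
  .....
  .....

F...F
.....
.....
.....
.....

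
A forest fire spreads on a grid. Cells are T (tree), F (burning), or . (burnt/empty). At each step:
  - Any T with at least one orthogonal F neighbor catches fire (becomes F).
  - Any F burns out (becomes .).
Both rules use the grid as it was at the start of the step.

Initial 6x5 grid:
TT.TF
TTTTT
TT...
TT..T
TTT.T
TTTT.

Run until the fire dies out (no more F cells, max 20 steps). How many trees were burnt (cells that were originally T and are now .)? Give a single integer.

Step 1: +2 fires, +1 burnt (F count now 2)
Step 2: +1 fires, +2 burnt (F count now 1)
Step 3: +1 fires, +1 burnt (F count now 1)
Step 4: +1 fires, +1 burnt (F count now 1)
Step 5: +3 fires, +1 burnt (F count now 3)
Step 6: +3 fires, +3 burnt (F count now 3)
Step 7: +2 fires, +3 burnt (F count now 2)
Step 8: +3 fires, +2 burnt (F count now 3)
Step 9: +2 fires, +3 burnt (F count now 2)
Step 10: +1 fires, +2 burnt (F count now 1)
Step 11: +0 fires, +1 burnt (F count now 0)
Fire out after step 11
Initially T: 21, now '.': 28
Total burnt (originally-T cells now '.'): 19

Answer: 19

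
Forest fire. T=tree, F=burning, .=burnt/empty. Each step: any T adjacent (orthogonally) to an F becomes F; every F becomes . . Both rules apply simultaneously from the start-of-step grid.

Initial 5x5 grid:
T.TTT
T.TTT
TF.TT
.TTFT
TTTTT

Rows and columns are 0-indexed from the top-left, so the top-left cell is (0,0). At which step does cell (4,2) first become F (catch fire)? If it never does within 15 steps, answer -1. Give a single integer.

Step 1: cell (4,2)='T' (+6 fires, +2 burnt)
Step 2: cell (4,2)='F' (+6 fires, +6 burnt)
  -> target ignites at step 2
Step 3: cell (4,2)='.' (+5 fires, +6 burnt)
Step 4: cell (4,2)='.' (+2 fires, +5 burnt)
Step 5: cell (4,2)='.' (+0 fires, +2 burnt)
  fire out at step 5

2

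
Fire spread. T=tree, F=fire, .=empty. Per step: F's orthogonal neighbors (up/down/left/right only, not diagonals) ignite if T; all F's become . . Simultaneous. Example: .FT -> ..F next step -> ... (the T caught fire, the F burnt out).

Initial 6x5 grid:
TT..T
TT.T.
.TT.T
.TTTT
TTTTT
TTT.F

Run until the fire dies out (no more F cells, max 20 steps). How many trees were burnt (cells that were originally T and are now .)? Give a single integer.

Answer: 19

Derivation:
Step 1: +1 fires, +1 burnt (F count now 1)
Step 2: +2 fires, +1 burnt (F count now 2)
Step 3: +3 fires, +2 burnt (F count now 3)
Step 4: +3 fires, +3 burnt (F count now 3)
Step 5: +4 fires, +3 burnt (F count now 4)
Step 6: +2 fires, +4 burnt (F count now 2)
Step 7: +1 fires, +2 burnt (F count now 1)
Step 8: +2 fires, +1 burnt (F count now 2)
Step 9: +1 fires, +2 burnt (F count now 1)
Step 10: +0 fires, +1 burnt (F count now 0)
Fire out after step 10
Initially T: 21, now '.': 28
Total burnt (originally-T cells now '.'): 19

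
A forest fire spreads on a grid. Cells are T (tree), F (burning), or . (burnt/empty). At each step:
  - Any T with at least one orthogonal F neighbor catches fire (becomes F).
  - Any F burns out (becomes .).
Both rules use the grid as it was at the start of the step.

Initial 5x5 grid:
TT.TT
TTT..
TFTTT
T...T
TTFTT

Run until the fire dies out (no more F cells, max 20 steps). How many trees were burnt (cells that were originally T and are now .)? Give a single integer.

Step 1: +5 fires, +2 burnt (F count now 5)
Step 2: +7 fires, +5 burnt (F count now 7)
Step 3: +3 fires, +7 burnt (F count now 3)
Step 4: +0 fires, +3 burnt (F count now 0)
Fire out after step 4
Initially T: 17, now '.': 23
Total burnt (originally-T cells now '.'): 15

Answer: 15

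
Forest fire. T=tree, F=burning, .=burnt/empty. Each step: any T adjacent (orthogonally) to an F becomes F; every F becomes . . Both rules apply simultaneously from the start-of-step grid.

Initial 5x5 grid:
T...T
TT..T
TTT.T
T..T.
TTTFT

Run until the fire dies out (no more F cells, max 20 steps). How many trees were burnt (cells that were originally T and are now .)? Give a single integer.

Step 1: +3 fires, +1 burnt (F count now 3)
Step 2: +1 fires, +3 burnt (F count now 1)
Step 3: +1 fires, +1 burnt (F count now 1)
Step 4: +1 fires, +1 burnt (F count now 1)
Step 5: +1 fires, +1 burnt (F count now 1)
Step 6: +2 fires, +1 burnt (F count now 2)
Step 7: +3 fires, +2 burnt (F count now 3)
Step 8: +0 fires, +3 burnt (F count now 0)
Fire out after step 8
Initially T: 15, now '.': 22
Total burnt (originally-T cells now '.'): 12

Answer: 12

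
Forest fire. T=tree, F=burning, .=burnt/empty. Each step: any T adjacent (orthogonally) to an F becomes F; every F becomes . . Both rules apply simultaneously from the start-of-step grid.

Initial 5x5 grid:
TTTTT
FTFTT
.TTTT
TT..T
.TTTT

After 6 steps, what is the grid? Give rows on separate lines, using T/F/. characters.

Step 1: 5 trees catch fire, 2 burn out
  FTFTT
  .F.FT
  .TFTT
  TT..T
  .TTTT
Step 2: 5 trees catch fire, 5 burn out
  .F.FT
  ....F
  .F.FT
  TT..T
  .TTTT
Step 3: 3 trees catch fire, 5 burn out
  ....F
  .....
  ....F
  TF..T
  .TTTT
Step 4: 3 trees catch fire, 3 burn out
  .....
  .....
  .....
  F...F
  .FTTT
Step 5: 2 trees catch fire, 3 burn out
  .....
  .....
  .....
  .....
  ..FTF
Step 6: 1 trees catch fire, 2 burn out
  .....
  .....
  .....
  .....
  ...F.

.....
.....
.....
.....
...F.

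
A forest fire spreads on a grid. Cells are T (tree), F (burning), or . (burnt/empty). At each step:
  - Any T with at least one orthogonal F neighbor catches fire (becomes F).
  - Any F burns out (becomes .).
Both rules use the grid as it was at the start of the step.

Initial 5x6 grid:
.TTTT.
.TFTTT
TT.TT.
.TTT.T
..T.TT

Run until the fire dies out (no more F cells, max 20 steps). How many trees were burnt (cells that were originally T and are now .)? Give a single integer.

Answer: 16

Derivation:
Step 1: +3 fires, +1 burnt (F count now 3)
Step 2: +5 fires, +3 burnt (F count now 5)
Step 3: +6 fires, +5 burnt (F count now 6)
Step 4: +1 fires, +6 burnt (F count now 1)
Step 5: +1 fires, +1 burnt (F count now 1)
Step 6: +0 fires, +1 burnt (F count now 0)
Fire out after step 6
Initially T: 19, now '.': 27
Total burnt (originally-T cells now '.'): 16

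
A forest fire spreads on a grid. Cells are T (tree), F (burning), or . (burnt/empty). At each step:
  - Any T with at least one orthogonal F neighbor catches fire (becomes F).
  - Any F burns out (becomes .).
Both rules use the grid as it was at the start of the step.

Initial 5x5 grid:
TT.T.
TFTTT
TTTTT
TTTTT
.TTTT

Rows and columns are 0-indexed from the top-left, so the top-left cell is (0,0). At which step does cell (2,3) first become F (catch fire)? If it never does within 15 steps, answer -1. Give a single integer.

Step 1: cell (2,3)='T' (+4 fires, +1 burnt)
Step 2: cell (2,3)='T' (+5 fires, +4 burnt)
Step 3: cell (2,3)='F' (+6 fires, +5 burnt)
  -> target ignites at step 3
Step 4: cell (2,3)='.' (+3 fires, +6 burnt)
Step 5: cell (2,3)='.' (+2 fires, +3 burnt)
Step 6: cell (2,3)='.' (+1 fires, +2 burnt)
Step 7: cell (2,3)='.' (+0 fires, +1 burnt)
  fire out at step 7

3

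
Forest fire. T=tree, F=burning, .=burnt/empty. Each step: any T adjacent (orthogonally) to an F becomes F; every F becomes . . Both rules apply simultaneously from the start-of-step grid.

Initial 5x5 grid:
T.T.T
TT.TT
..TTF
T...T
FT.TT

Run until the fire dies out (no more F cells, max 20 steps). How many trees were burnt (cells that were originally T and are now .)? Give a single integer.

Step 1: +5 fires, +2 burnt (F count now 5)
Step 2: +4 fires, +5 burnt (F count now 4)
Step 3: +1 fires, +4 burnt (F count now 1)
Step 4: +0 fires, +1 burnt (F count now 0)
Fire out after step 4
Initially T: 14, now '.': 21
Total burnt (originally-T cells now '.'): 10

Answer: 10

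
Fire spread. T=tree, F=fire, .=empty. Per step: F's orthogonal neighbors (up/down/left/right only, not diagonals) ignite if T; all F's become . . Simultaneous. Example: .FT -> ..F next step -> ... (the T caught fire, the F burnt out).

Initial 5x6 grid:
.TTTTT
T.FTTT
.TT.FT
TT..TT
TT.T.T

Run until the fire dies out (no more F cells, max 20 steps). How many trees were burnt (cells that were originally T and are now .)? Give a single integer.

Answer: 18

Derivation:
Step 1: +6 fires, +2 burnt (F count now 6)
Step 2: +6 fires, +6 burnt (F count now 6)
Step 3: +3 fires, +6 burnt (F count now 3)
Step 4: +2 fires, +3 burnt (F count now 2)
Step 5: +1 fires, +2 burnt (F count now 1)
Step 6: +0 fires, +1 burnt (F count now 0)
Fire out after step 6
Initially T: 20, now '.': 28
Total burnt (originally-T cells now '.'): 18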